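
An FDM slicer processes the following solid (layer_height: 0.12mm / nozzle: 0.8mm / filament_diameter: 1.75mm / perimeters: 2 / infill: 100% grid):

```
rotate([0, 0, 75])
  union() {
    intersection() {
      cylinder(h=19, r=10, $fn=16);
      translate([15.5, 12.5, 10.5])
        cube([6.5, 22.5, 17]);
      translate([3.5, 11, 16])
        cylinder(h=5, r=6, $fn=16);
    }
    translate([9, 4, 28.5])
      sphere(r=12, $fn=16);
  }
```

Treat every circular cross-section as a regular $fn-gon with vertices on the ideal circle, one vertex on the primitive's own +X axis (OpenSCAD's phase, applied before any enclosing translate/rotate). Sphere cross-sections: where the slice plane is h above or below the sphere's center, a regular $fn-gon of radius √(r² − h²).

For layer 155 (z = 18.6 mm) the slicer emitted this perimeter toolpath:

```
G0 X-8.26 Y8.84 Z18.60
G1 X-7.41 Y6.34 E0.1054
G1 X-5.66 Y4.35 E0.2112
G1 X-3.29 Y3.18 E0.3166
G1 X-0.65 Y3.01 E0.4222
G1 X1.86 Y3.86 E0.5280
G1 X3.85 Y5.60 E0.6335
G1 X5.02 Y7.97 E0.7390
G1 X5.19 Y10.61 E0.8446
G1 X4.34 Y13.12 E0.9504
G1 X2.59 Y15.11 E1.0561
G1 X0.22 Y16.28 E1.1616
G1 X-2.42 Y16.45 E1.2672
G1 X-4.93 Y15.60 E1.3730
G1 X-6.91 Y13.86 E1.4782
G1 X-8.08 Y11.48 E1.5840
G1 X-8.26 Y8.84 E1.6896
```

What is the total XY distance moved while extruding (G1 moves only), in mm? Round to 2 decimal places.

42.33 mm

Sum the Euclidean lengths of each G1 segment: total = 42.33 mm.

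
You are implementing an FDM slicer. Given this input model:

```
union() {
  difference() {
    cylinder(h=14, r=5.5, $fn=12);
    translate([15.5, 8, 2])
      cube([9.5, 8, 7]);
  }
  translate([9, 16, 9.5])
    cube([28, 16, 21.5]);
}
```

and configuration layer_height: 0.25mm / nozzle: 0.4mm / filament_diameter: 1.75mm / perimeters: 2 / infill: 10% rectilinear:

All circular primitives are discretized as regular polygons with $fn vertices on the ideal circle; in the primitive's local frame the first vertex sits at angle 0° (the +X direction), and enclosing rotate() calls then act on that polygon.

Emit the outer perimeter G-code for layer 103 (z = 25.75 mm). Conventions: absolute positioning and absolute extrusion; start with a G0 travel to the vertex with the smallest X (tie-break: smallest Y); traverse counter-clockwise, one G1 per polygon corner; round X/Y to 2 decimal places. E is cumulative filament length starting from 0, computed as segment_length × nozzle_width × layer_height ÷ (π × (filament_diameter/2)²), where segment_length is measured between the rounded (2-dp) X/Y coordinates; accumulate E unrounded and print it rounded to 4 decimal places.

At z = 25.75 mm: the cylinder does not reach this height (z outside [0, 14]); the cube at (15.5, 8) is absent (z outside [2, 9]); Taking the first minus the rest: the first operand is absent here, so nothing remains; the cube at (9, 16) is present — its section is the full 28×16 rectangle; Merging all regions: only the 28×16 cube at (9, 16) is present, so the union is just that shape — 1 connected region. The outline is a single polygon with 4 vertices. Extrusion per mm of travel: 0.4 × 0.25 / (π × 0.875²) = 0.041575. Accumulating E over each segment gives final E = 3.6586.

G0 X9.00 Y16.00 Z25.75
G1 X37.00 Y16.00 E1.1641
G1 X37.00 Y32.00 E1.8293
G1 X9.00 Y32.00 E2.9934
G1 X9.00 Y16.00 E3.6586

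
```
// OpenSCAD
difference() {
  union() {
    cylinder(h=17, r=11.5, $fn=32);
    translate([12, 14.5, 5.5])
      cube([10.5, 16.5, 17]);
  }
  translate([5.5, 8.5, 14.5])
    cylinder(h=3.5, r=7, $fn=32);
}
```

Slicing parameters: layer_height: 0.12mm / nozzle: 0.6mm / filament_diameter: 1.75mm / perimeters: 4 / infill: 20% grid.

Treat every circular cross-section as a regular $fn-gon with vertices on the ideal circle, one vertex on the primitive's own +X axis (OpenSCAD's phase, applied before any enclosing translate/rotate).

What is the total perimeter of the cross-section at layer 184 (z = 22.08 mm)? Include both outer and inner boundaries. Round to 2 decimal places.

At z = 22.08 mm: the cylinder does not reach this height (z outside [0, 17]); the cube at (12, 14.5) is present — its section is the full 10.5×16.5 rectangle (perimeter 54.00 mm); Merging all regions: only the 10.5×16.5 cube at (12, 14.5) is present, so the union is just that shape — boundary = 54.00 mm; the cylinder at (5.5, 8.5) does not reach this height (z outside [14.5, 18]); Taking the first minus the rest: none of the subtracted shapes is present at this height, so that combined region is unchanged — boundary = 54.00 mm. Overall, the cross-section is a single solid region. Total boundary length (outer) = 54.00 mm.

54.00 mm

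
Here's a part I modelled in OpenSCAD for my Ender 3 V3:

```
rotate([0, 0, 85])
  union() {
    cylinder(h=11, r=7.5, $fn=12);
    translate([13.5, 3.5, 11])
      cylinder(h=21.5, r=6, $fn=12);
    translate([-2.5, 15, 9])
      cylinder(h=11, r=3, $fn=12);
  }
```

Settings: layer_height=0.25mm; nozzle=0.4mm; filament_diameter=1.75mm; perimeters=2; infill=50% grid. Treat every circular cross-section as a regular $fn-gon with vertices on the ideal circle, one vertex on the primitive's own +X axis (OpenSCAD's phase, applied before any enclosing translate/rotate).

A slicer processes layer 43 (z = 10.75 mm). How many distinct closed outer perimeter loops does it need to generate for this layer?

2

At z = 10.75 mm: the cylinder: section is a regular 12-gon, circumradius r=7.5; the cylinder at (13.5, 3.5) is not intersected at this z (z outside [11, 32.5]); the r=3 cylinder at (-2.5, 15) gives a regular 12-gon of circumradius 3 (constant along its height); Taking the union: the 2 present regions are separate (no shared area or edge), so areas and boundary lengths simply add and each stays a separate island — 2 connected regions; (rotated 85° about Z; rotation is an isometry so areas/perimeters/island counts are preserved). The result has 2 disconnected regions.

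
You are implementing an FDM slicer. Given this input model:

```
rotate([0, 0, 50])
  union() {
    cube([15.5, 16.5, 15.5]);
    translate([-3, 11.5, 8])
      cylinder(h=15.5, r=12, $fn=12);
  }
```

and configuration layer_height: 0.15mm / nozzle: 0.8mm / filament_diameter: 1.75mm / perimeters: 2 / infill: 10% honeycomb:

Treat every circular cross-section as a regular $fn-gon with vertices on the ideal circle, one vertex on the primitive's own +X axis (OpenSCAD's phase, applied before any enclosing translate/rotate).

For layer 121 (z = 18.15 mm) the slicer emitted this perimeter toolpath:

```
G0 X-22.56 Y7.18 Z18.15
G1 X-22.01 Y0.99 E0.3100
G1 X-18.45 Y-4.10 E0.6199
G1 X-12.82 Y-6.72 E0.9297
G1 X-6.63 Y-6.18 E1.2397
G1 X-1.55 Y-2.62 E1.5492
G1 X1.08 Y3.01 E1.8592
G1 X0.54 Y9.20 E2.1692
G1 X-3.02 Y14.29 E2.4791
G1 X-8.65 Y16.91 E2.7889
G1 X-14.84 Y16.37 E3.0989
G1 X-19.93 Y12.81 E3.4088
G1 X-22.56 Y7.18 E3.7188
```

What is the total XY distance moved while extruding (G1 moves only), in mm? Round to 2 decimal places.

Sum the Euclidean lengths of each G1 segment: total = 74.54 mm.

74.54 mm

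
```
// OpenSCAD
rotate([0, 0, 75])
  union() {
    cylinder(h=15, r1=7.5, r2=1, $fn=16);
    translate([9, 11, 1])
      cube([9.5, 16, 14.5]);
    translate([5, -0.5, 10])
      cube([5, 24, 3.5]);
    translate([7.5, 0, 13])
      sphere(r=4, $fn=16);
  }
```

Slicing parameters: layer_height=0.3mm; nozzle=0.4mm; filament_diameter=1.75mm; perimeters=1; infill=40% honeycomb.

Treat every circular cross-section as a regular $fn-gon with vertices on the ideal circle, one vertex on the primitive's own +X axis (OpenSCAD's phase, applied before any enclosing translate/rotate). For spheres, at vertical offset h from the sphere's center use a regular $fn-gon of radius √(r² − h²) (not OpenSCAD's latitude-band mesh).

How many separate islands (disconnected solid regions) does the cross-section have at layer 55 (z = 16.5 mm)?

1

At z = 16.5 mm: the cone does not reach this height (z outside [0, 15]); the cube at (9, 11) is absent (z outside [1, 15.5]); the cube at (5, -0.5) does not reach this height (z outside [10, 13.5]); the r=4 sphere at (7.5, 0) contributes a regular 16-gon of circumradius √(4²−3.5²) = 1.936; Taking the union: only the r=4 sphere at (7.5, 0) is present, so the union is just that shape — 1 connected region; (rotated 75° about Z; rotation is an isometry so areas/perimeters/island counts are preserved). Overall, the cross-section is a single solid region. Island count = 1.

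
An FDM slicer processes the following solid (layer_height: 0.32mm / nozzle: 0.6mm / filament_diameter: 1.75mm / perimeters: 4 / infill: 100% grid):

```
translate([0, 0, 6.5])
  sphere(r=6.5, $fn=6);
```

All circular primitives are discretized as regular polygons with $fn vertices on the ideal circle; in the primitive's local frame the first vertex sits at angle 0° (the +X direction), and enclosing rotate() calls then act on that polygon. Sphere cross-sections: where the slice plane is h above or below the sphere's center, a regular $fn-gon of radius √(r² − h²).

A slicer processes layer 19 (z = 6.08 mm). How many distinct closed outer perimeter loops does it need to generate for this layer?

At z = 6.08 mm: the sphere: section is a regular 6-gon, circumradius = √(r²−h²) = √(6.5²−0.42²) = 6.486. The result has 1 disconnected region.

1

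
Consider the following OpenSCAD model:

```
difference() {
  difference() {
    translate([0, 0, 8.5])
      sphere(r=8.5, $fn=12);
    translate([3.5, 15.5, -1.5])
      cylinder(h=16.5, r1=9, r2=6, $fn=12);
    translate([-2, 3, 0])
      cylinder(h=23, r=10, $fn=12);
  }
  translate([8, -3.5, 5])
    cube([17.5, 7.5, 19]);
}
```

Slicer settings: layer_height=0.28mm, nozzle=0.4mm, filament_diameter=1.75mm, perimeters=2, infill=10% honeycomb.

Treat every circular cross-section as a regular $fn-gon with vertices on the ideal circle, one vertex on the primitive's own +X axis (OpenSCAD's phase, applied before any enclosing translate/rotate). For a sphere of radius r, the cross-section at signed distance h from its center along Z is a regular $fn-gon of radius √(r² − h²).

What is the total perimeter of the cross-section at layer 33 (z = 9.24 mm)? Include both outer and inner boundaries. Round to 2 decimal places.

40.18 mm

At z = 9.24 mm: the r=8.5 sphere contributes a regular 12-gon of circumradius √(8.5²−0.74²) = 8.468 (perimeter = 2·12·8.468·sin(180°/12) = 52.60 mm); the cone at (3.5, 15.5) (r1=9→r2=6) has section circumradius 7.047 here — a regular 12-gon (perimeter = 2·12·7.047·sin(180°/12) = 43.78 mm); the cylinder at (-2, 3): section is a regular 12-gon, circumradius r=10 (perimeter = 2·12·10.000·sin(180°/12) = 62.12 mm); Taking the first minus the rest: starting from the r=8.5 sphere, the cone at (3.5, 15.5) misses the remaining region (no effect); the r=10 cylinder at (-2, 3) partially overlaps it — only the 186.95 mm² overlap (of its 300.00 mm²) is removed, clipping the outline — boundary = 40.30 mm; the cube at (8, -3.5) is present — its section is the full 17.5×7.5 rectangle (perimeter 50.00 mm); Taking the first minus the rest: starting from the result so far, the 17.5×7.5 cube at (8, -3.5) partially overlaps it — only the 0.82 mm² overlap (of its 131.25 mm²) is removed, clipping the outline — boundary = 40.18 mm. Overall, the cross-section is a single solid region. Total boundary length (outer) = 40.18 mm.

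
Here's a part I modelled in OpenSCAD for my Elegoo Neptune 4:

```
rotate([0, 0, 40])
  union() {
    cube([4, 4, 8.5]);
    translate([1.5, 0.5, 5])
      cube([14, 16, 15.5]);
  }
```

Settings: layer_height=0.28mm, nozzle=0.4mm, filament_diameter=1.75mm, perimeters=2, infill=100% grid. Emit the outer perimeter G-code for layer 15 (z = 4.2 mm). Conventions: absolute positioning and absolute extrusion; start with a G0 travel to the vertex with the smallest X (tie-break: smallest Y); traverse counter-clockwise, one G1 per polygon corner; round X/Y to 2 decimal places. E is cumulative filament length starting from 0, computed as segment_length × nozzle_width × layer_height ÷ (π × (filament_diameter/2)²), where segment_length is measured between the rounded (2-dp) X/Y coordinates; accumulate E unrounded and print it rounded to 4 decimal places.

G0 X-2.57 Y3.06 Z4.20
G1 X0.00 Y0.00 E0.1861
G1 X3.06 Y2.57 E0.3721
G1 X0.49 Y5.64 E0.5586
G1 X-2.57 Y3.06 E0.7449

At z = 4.2 mm: the 4×4 cube contributes its full rectangle; the cube at (1.5, 0.5) is absent (z outside [5, 20.5]); Merging all regions: only the 4×4 cube is present, so the union is just that shape — 1 connected region; (whole slice rotated 40° about Z — lengths, areas and connectivity unchanged). The outline is a single polygon with 4 vertices. Extrusion per mm of travel: 0.4 × 0.28 / (π × 0.875²) = 0.046564. Accumulating E over each segment gives final E = 0.7449.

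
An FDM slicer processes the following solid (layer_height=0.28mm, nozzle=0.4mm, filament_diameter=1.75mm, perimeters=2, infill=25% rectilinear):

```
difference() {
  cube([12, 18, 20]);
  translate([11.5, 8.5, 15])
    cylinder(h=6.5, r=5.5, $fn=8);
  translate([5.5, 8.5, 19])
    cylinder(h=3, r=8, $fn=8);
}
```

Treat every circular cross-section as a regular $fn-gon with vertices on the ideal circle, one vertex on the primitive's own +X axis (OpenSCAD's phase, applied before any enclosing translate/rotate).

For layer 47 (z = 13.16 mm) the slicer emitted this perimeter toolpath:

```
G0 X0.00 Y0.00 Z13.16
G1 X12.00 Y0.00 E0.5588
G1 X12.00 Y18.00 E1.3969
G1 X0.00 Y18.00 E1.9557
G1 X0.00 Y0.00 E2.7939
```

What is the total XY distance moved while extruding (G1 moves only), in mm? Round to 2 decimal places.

60.00 mm

Sum the Euclidean lengths of each G1 segment: total = 60.00 mm.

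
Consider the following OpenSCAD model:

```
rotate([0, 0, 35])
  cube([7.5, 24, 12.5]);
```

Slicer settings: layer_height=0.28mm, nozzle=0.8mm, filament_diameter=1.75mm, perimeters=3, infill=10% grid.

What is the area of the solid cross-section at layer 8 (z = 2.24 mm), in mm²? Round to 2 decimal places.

At z = 2.24 mm: the 7.5×24 cube contributes its full rectangle (area 180.00 mm²); (whole slice rotated 35° about Z — lengths, areas and connectivity unchanged). Overall, the cross-section is a single solid region. Net area = 180.00 mm².

180.00 mm²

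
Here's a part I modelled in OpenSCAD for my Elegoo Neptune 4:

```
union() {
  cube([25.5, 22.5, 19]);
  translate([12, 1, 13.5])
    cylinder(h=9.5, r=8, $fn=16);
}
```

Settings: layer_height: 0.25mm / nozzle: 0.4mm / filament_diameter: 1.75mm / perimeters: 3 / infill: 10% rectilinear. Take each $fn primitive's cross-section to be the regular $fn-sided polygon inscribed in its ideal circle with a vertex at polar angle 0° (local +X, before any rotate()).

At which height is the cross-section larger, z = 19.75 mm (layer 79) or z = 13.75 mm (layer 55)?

Layer 79 (z = 19.75): the cube does not reach this height (z outside [0, 19]); the cylinder at (12, 1): section is a regular 16-gon, circumradius r=8 (area = (16/2)·8.000²·sin(360°/16) = 195.93 mm²); Taking the union: only the r=8 cylinder at (12, 1) is present, so the union is just that shape — area = 195.93 mm². So its area = 195.93 mm². Layer 55 (z = 13.75): the 25.5×22.5 cube contributes its full rectangle (area 573.75 mm²); the r=8 cylinder at (12, 1) gives a regular 16-gon of circumradius 8 (constant along its height) (area = (16/2)·8.000²·sin(360°/16) = 195.93 mm²); Taking the union: the regions partially overlap — summed areas 769.68 mm² minus the doubly-counted overlap 113.77 mm² gives 655.92 mm² — area = 655.92 mm². So its area = 655.92 mm². Layer 55 is larger (655.92 vs 195.93 mm²).

layer 55 (z = 13.75 mm)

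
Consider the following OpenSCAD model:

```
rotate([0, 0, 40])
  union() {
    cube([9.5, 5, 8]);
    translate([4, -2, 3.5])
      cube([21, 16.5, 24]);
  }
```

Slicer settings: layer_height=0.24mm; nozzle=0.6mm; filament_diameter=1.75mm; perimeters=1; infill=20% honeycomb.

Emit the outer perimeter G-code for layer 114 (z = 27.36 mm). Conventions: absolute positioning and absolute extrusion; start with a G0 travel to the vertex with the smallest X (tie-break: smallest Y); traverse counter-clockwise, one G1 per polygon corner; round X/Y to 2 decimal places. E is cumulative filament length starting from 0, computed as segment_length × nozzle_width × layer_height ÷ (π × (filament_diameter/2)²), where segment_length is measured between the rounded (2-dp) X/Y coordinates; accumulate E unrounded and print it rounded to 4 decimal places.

G0 X-6.26 Y13.68 Z27.36
G1 X4.35 Y1.04 E0.9880
G1 X20.44 Y14.54 E2.2454
G1 X9.83 Y27.18 E3.2334
G1 X-6.26 Y13.68 E4.4908

At z = 27.36 mm: the cube does not reach this height (z outside [0, 8]); the 21×16.5 cube at (4, -2) contributes its full rectangle; Combining (union): only the 21×16.5 cube at (4, -2) is present, so the union is just that shape — 1 connected region; (whole slice rotated 40° about Z — lengths, areas and connectivity unchanged). The outline is a single polygon with 4 vertices. Extrusion per mm of travel: 0.6 × 0.24 / (π × 0.875²) = 0.059868. Accumulating E over each segment gives final E = 4.4908.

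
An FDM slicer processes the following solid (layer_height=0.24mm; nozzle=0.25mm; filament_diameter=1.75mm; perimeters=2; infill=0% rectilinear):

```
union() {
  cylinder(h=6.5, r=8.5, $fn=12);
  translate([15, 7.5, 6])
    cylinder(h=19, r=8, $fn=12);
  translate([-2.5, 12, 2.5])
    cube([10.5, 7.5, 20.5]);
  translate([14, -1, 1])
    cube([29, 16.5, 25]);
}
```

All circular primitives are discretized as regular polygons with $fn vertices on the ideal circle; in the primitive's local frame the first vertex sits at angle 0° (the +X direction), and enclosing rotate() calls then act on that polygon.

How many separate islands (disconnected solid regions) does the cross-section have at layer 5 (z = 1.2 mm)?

At z = 1.2 mm: the r=8.5 cylinder gives a regular 12-gon of circumradius 8.5 (constant along its height); the cylinder at (15, 7.5) does not reach this height (z outside [6, 25]); the cube at (-2.5, 12) does not reach this height (z outside [2.5, 23]); the 29×16.5 cube at (14, -1) contributes its full rectangle; Taking the union: the 2 present regions are separate (no shared area or edge), so areas and boundary lengths simply add and each stays a separate island — 2 connected regions. Overall, the cross-section has 2 separate islands. Island count = 2.

2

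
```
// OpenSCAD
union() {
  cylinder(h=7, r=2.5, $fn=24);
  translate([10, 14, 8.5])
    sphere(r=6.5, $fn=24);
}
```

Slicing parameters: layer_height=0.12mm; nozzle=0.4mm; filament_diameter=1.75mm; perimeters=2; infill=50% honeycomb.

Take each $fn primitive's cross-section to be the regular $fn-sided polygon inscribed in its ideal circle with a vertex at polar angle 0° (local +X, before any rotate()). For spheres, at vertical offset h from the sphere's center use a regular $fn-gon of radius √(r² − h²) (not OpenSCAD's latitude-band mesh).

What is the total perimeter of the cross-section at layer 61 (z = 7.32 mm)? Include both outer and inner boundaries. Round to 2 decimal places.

40.05 mm

At z = 7.32 mm: the cylinder is absent (z outside [0, 7]); the r=6.5 sphere at (10, 14) slices to a regular 24-gon of circumradius 6.392 (√(r²−h²) with h=1.18 from center) (perimeter = 2·24·6.392·sin(180°/24) = 40.05 mm); Combining (union): only the r=6.5 sphere at (10, 14) is present, so the union is just that shape — boundary = 40.05 mm. Overall, the cross-section is a single solid region. Total boundary length (outer) = 40.05 mm.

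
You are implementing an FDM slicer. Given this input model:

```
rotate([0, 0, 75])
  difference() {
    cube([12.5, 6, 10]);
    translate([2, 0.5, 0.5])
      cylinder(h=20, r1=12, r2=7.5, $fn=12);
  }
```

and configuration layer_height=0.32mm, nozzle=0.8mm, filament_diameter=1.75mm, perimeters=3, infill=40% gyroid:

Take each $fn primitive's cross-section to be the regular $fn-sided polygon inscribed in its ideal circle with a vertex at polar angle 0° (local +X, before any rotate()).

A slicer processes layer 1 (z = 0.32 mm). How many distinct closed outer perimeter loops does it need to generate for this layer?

1

At z = 0.32 mm: the cube (footprint 12.5×6) is included at this height; the cone at (2, 0.5) does not reach this height (z outside [0.5, 20.5]); Subtracting the remaining from the first: none of the subtracted shapes is present at this height, so the 12.5×6 cube is unchanged — 1 connected region; (rotated 75° about Z; rotation is an isometry so areas/perimeters/island counts are preserved). The result has 1 disconnected region.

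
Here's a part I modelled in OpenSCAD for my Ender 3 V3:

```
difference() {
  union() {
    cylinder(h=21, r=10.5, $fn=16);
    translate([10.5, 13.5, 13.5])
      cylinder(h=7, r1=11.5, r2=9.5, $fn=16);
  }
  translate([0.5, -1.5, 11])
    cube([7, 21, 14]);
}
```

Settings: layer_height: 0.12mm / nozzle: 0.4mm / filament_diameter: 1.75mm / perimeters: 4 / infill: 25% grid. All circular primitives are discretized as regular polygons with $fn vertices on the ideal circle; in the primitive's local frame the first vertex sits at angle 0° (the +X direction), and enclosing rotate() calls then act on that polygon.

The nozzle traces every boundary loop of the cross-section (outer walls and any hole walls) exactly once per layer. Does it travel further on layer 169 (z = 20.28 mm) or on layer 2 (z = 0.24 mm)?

layer 169 (z = 20.28 mm)

Layer 169 (z = 20.28): the r=10.5 cylinder gives a regular 16-gon of circumradius 10.5 (constant along its height) (perimeter = 2·16·10.500·sin(180°/16) = 65.55 mm); the cone at (10.5, 13.5) contributes a regular 16-gon of circumradius 9.563 (interpolated between r1=11.5 and r2=9.5 at t=0.969) (perimeter = 2·16·9.563·sin(180°/16) = 59.70 mm); Merging all regions: the regions partially overlap (shared area 18.18 mm²), so the edge portions inside another operand are dropped and the merged outline is re-measured after clipping — boundary = 104.03 mm; the cube at (0.5, -1.5) is present — its section is the full 7×21 rectangle (perimeter 56.00 mm); After the difference (first − rest): starting from the result so far, the 7×21 cube at (0.5, -1.5) partially overlaps it — only the 137.09 mm² overlap (of its 147.00 mm²) is removed, clipping the outline — boundary = 137.15 mm. So its perimeter = 137.15 mm. Layer 2 (z = 0.24): the cylinder: section is a regular 16-gon, circumradius r=10.5 (perimeter = 2·16·10.500·sin(180°/16) = 65.55 mm); the cone at (10.5, 13.5) is not intersected at this z (z outside [13.5, 20.5]); Merging all regions: only the r=10.5 cylinder is present, so the union is just that shape — boundary = 65.55 mm; the cube at (0.5, -1.5) is not intersected at this z (z outside [11, 25]); Subtracting the remaining from the first: none of the subtracted shapes is present at this height, so that combined region is unchanged — boundary = 65.55 mm. So its perimeter = 65.55 mm. Layer 169 is larger (137.15 vs 65.55 mm).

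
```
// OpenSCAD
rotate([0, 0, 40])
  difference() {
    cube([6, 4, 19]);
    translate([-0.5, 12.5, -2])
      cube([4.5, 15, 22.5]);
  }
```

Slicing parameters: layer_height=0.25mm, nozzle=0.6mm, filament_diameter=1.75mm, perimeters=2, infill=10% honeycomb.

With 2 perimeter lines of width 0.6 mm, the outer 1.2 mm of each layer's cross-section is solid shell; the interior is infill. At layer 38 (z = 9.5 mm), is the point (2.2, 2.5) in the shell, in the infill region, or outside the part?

At z = 9.5 mm: the cube is present — its section is the full 6×4 rectangle; the cube at (-0.5, 12.5) is present — its section is the full 4.5×15 rectangle; Subtracting the remaining from the first: starting from the 6×4 cube, the 4.5×15 cube at (-0.5, 12.5) misses the remaining region (no effect) — 1 connected region; (whole slice rotated 40° about Z — lengths, areas and connectivity unchanged). Overall, the cross-section is a single solid region. Undo the 40° rotation: the query point maps to (3.292, 0.501) in the un-rotated model frame. The nearest boundary edge runs (6.00, 0.00)→(0.00, 0.00); distance from the point to it = 0.50 mm. The point is inside the cross-section, 0.50 mm from the nearest boundary — within the 1.2 mm shell band (2 × 0.6).

shell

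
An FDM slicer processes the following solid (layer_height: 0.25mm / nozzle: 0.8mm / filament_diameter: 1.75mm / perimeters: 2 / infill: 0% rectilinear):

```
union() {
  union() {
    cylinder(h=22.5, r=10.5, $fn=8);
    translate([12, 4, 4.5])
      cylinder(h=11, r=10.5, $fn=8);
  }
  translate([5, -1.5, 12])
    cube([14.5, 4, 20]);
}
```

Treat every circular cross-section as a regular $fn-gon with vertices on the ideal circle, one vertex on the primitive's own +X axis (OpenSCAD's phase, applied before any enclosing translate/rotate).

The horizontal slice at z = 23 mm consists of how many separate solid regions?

1

At z = 23 mm: the cylinder is not intersected at this z (z outside [0, 22.5]); the cylinder at (12, 4) is not intersected at this z (z outside [4.5, 15.5]); Taking the union: nothing is present at this height; the cube at (5, -1.5) is present — its section is the full 14.5×4 rectangle; Taking the union: only the 14.5×4 cube at (5, -1.5) is present, so the union is just that shape — 1 connected region. The result has 1 disconnected region.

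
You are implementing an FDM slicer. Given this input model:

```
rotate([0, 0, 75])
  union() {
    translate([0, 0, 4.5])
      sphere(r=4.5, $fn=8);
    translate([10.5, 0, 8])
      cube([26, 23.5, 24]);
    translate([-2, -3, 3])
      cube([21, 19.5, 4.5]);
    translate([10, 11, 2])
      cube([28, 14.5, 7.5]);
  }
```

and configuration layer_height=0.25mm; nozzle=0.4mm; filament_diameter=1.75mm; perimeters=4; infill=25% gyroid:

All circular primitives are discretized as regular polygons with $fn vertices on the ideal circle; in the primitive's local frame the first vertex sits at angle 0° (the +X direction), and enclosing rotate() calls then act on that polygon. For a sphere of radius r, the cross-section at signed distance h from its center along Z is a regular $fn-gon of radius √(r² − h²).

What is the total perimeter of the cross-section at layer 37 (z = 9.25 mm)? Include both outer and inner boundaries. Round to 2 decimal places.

At z = 9.25 mm: the sphere does not reach this height (|z−center|=4.750 > r=4.5); the 26×23.5 cube at (10.5, 0) contributes its full rectangle (perimeter 99.00 mm); the cube at (-2, -3) does not reach this height (z outside [3, 7.5]); the cube at (10, 11) is present — its section is the full 28×14.5 rectangle (perimeter 85.00 mm); Combining (union): the regions partially overlap (shared area 325.00 mm²), so the edge portions inside another operand are dropped and the merged outline is re-measured after clipping — boundary = 107.00 mm; (whole slice rotated 75° about Z — lengths, areas and connectivity unchanged). Overall, the cross-section is a single solid region. Total boundary length (outer) = 107.00 mm.

107.00 mm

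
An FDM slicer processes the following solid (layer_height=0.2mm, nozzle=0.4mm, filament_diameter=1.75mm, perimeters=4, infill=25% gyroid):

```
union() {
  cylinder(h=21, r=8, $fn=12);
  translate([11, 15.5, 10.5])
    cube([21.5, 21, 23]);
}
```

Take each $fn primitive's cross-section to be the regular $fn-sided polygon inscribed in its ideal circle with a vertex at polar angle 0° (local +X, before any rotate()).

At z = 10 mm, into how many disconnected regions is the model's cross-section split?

At z = 10 mm: the r=8 cylinder gives a regular 12-gon of circumradius 8 (constant along its height); the cube at (11, 15.5) does not reach this height (z outside [10.5, 33.5]); Merging all regions: only the r=8 cylinder is present, so the union is just that shape — 1 connected region. The result has 1 disconnected region.

1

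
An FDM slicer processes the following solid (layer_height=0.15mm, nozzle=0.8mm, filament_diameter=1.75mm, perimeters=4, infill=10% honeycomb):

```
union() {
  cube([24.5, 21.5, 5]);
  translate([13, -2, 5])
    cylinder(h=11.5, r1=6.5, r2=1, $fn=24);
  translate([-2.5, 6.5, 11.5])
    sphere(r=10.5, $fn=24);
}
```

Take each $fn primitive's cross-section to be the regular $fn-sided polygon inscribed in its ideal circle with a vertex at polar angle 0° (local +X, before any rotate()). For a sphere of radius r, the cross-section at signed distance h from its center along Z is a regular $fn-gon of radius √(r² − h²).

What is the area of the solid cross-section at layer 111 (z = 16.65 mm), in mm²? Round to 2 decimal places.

260.04 mm²

At z = 16.65 mm: the cube does not reach this height (z outside [0, 5]); the cone at (13, -2) is absent (z outside [5, 16.5]); the r=10.5 sphere at (-2.5, 6.5) slices to a regular 24-gon of circumradius 9.150 (√(r²−h²) with h=5.15 from center) (area = (24/2)·9.150²·sin(360°/24) = 260.04 mm²); Combining (union): only the r=10.5 sphere at (-2.5, 6.5) is present, so the union is just that shape — area = 260.04 mm². Overall, the cross-section is a single solid region. Net area = 260.04 mm².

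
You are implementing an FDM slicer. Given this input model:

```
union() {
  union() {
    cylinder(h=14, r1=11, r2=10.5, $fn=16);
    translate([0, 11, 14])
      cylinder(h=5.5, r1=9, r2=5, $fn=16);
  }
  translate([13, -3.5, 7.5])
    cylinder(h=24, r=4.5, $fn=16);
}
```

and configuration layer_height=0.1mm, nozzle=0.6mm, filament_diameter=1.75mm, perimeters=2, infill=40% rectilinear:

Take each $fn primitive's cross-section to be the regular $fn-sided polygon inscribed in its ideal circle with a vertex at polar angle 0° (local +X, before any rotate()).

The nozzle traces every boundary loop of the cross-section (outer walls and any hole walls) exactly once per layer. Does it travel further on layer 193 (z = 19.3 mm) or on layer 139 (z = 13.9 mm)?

Layer 193 (z = 19.3): the cone does not reach this height (z outside [0, 14]); the cone at (0, 11): at t=0.964 of its height the radius interpolates to r₁+(r₂−r₁)t = 5.145, giving a regular 16-gon of that circumradius (perimeter = 2·16·5.145·sin(180°/16) = 32.12 mm); Taking the union: only the cone at (0, 11) is present, so the union is just that shape — boundary = 32.12 mm; the cylinder at (13, -3.5): section is a regular 16-gon, circumradius r=4.5 (perimeter = 2·16·4.500·sin(180°/16) = 28.09 mm); Merging all regions: the 2 present regions are separate (no shared area or edge), so areas and boundary lengths simply add and each stays a separate island — boundary = 60.22 mm. So its perimeter = 60.22 mm. Layer 139 (z = 13.9): the cone (r1=11→r2=10.5) has section circumradius 10.504 here — a regular 16-gon (perimeter = 2·16·10.504·sin(180°/16) = 65.57 mm); the cone at (0, 11) is not intersected at this z (z outside [14, 19.5]); Combining (union): only the cone is present, so the union is just that shape — boundary = 65.57 mm; the cylinder at (13, -3.5): section is a regular 16-gon, circumradius r=4.5 (perimeter = 2·16·4.500·sin(180°/16) = 28.09 mm); Combining (union): the regions partially overlap (shared area 5.13 mm²), so the edge portions inside another operand are dropped and the merged outline is re-measured after clipping — boundary = 81.83 mm. So its perimeter = 81.83 mm. Layer 139 is larger (81.83 vs 60.22 mm).

layer 139 (z = 13.9 mm)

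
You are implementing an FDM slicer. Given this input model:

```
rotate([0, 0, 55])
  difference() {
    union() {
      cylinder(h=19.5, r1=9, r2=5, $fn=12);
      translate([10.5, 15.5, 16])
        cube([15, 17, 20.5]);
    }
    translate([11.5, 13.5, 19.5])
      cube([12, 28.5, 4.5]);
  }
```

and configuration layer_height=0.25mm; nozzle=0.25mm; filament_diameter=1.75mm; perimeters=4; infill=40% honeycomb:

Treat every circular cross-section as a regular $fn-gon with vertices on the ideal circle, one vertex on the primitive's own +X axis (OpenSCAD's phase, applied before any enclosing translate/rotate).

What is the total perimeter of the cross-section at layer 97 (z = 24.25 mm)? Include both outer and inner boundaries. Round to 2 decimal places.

64.00 mm

At z = 24.25 mm: the cone is absent (z outside [0, 19.5]); the cube at (10.5, 15.5) is present — its section is the full 15×17 rectangle (perimeter 64.00 mm); Combining (union): only the 15×17 cube at (10.5, 15.5) is present, so the union is just that shape — boundary = 64.00 mm; the cube at (11.5, 13.5) is absent (z outside [19.5, 24]); Subtracting the remaining from the first: none of the subtracted shapes is present at this height, so that combined region is unchanged — boundary = 64.00 mm; (rotated 55° about Z; rotation is an isometry so areas/perimeters/island counts are preserved). Overall, the cross-section is a single solid region. Total boundary length (outer) = 64.00 mm.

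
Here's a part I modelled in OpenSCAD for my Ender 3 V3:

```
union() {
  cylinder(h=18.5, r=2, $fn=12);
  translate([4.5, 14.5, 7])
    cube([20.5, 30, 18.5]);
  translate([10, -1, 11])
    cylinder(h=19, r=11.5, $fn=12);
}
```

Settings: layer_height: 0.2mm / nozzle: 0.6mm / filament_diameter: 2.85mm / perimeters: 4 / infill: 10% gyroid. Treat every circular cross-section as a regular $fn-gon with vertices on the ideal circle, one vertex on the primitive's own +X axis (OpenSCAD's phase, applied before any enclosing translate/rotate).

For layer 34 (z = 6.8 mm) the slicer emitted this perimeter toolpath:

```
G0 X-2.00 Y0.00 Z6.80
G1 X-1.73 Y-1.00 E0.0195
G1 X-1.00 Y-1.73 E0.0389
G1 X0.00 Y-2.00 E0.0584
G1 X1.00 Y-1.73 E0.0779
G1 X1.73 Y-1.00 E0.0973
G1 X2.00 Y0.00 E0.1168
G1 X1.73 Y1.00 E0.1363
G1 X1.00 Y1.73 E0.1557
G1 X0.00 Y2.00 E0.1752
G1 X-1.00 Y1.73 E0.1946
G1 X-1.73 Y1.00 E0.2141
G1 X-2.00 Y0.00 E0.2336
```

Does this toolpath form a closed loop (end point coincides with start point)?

Start point (G0): (-2.00, 0.00). End point (last G1): the path returns to the start — closed.

yes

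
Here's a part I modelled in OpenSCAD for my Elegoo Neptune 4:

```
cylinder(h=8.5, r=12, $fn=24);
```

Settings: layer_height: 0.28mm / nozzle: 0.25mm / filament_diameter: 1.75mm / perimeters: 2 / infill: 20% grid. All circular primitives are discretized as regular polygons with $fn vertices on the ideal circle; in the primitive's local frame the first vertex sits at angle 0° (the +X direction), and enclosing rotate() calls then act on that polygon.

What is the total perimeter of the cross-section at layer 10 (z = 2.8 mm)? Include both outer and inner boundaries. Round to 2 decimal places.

75.18 mm

At z = 2.8 mm: the cylinder: section is a regular 24-gon, circumradius r=12 (perimeter = 2·24·12.000·sin(180°/24) = 75.18 mm). Overall, the cross-section is a single solid region. Total boundary length (outer) = 75.18 mm.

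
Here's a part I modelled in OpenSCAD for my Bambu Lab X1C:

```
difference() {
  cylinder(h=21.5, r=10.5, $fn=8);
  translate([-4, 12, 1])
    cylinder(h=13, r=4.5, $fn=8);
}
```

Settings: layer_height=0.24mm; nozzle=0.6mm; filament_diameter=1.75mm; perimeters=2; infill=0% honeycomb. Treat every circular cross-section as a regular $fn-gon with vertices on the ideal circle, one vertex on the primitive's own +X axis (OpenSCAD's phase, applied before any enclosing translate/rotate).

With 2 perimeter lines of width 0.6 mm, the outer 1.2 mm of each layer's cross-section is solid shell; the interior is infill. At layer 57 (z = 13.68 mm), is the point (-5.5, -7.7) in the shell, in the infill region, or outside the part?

shell

At z = 13.68 mm: the r=10.5 cylinder gives a regular 8-gon of circumradius 10.5 (constant along its height); the r=4.5 cylinder at (-4, 12) contributes a regular 8-gon of circumradius 4.5; After the difference (first − rest): starting from the r=10.5 cylinder, the r=4.5 cylinder at (-4, 12) partially overlaps it — only the 5.81 mm² overlap (of its 57.28 mm²) is removed, clipping the outline — 1 connected region. Overall, the cross-section is a single solid region. The nearest boundary edge runs (-0.00, -10.50)→(-7.42, -7.42); distance from the point to it = 0.48 mm. The point is inside the cross-section, 0.48 mm from the nearest boundary — within the 1.2 mm shell band (2 × 0.6).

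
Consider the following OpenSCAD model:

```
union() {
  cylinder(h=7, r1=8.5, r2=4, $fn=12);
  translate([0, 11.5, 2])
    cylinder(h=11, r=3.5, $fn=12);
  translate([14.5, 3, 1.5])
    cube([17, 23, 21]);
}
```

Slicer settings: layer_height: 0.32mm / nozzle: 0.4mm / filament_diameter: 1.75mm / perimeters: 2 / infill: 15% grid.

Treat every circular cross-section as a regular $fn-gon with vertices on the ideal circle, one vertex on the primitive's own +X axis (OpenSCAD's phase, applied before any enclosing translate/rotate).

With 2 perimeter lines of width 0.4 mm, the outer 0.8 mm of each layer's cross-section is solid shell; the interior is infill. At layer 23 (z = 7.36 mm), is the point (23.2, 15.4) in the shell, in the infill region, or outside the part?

infill

At z = 7.36 mm: the cone is not intersected at this z (z outside [0, 7]); the r=3.5 cylinder at (0, 11.5) gives a regular 12-gon of circumradius 3.5 (constant along its height); the 17×23 cube at (14.5, 3) contributes its full rectangle; Combining (union): the 2 present regions are separate (no shared area or edge), so areas and boundary lengths simply add and each stays a separate island — 2 connected regions. Overall, the cross-section has 2 separate islands. The nearest boundary edge runs (31.50, 26.00)→(31.50, 3.00); distance from the point to it = 8.30 mm. (Shell/infill is judged within the island containing the point — the largest one.) The point is inside the cross-section and 8.30 mm from the nearest boundary — more than the 0.8 mm shell width (2 × 0.4), so it's in the infill interior.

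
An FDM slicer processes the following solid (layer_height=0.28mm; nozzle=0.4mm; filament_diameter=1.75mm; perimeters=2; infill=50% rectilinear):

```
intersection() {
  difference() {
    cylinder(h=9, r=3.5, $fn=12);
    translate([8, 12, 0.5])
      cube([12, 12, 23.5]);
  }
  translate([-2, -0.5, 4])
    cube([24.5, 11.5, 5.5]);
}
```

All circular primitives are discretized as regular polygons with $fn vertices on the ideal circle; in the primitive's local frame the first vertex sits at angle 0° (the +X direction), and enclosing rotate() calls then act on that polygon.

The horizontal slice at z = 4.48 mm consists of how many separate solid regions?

At z = 4.48 mm: the cylinder: section is a regular 12-gon, circumradius r=3.5; the cube at (8, 12) is present — its section is the full 12×12 rectangle; After the difference (first − rest): starting from the r=3.5 cylinder, the 12×12 cube at (8, 12) misses the remaining region (no effect) — 1 connected region; the 24.5×11.5 cube at (-2, -0.5) contributes its full rectangle; After intersecting: the 24.5×11.5 cube at (-2, -0.5) partially overlaps the result so far; clipping to the common part keeps 18.35 mm² — 1 connected region. The result has 1 disconnected region.

1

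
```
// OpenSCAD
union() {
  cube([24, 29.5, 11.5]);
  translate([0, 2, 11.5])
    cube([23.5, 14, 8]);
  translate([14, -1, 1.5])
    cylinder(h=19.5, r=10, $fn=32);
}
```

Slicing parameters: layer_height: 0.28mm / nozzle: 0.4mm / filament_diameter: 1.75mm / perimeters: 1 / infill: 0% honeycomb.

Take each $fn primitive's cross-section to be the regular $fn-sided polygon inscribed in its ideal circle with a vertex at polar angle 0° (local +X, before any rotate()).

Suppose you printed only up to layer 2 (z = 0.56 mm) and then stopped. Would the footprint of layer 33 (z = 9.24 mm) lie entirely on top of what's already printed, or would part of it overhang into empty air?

Compare the two slices. At z = 0.56: the 24×29.5 cube contributes its full rectangle (area 708.00 mm²); the cube at (0, 2) is not intersected at this z (z outside [11.5, 19.5]); the cylinder at (14, -1) is not intersected at this z (z outside [1.5, 21]); Taking the union: only the 24×29.5 cube is present, so the union is just that shape — area = 708.00 mm². At z = 9.24: the 24×29.5 cube contributes its full rectangle (area 708.00 mm²); the cube at (0, 2) is not intersected at this z (z outside [11.5, 19.5]); the cylinder at (14, -1): section is a regular 32-gon, circumradius r=10 (area = (32/2)·10.000²·sin(360°/32) = 312.14 mm²); Combining (union): the regions partially overlap — summed areas 1020.14 mm² minus the doubly-counted overlap 136.17 mm² gives 883.97 mm² — area = 883.97 mm². Checking containment: at z = 9.24 the cross-section extends beyond the z = 0.56 cross-section by about 175.97 mm².

part overhangs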